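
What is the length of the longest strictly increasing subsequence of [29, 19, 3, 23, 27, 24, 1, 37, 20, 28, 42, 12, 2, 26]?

One longest increasing subsequence is 19, 23, 27, 37, 42 (positions 2,4,5,8,11), of length 5; no longer one exists.

5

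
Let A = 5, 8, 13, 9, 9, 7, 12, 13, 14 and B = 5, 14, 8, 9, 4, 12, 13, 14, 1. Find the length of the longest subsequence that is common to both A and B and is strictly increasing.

For each value that appears in both, track the longest common increasing run ending there.
The best achievable length is 6; one witness is 5, 8, 9, 12, 13, 14 (A-positions 1,2,4,7,8,9, B-positions 1,3,4,6,7,8).

6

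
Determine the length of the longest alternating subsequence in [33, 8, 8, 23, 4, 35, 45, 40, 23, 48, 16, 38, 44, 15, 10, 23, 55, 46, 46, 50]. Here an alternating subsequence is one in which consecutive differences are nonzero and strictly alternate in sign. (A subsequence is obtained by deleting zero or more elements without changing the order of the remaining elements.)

13

A longest alternating subsequence is 33, 8, 23, 4, 45, 40, 48, 16, 38, 15, 55, 46, 50 (positions 1,2,4,5,7,8,10,11,12,14,17,18,20); its 12 consecutive differences strictly alternate in sign, and length 13 is optimal.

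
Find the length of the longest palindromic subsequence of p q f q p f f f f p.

Using dp[i][j] = 2 + dp[i+1][j−1] if the ends match, else max(dp[i+1][j], dp[i][j−1]):
dp[1][10] = 7. A witness is pfffffp at positions 1,3,6,7,8,9,10.

7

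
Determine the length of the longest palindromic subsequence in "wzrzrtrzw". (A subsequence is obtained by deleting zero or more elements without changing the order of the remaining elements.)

7

One longest palindromic subsequence is wzrtrzw (positions 1,2,3,6,7,8,9); it reads the same forward and backward, and the interval DP gives dp[1][9] = 7.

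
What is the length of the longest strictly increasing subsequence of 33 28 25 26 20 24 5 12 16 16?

One longest increasing subsequence is 5, 12, 16 (positions 7,8,9), of length 3; no longer one exists.

3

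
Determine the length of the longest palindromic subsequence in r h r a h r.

Using dp[i][j] = 2 + dp[i+1][j−1] if the ends match, else max(dp[i+1][j], dp[i][j−1]):
dp[1][6] = 5. A witness is rhahr at positions 1,2,4,5,6.

5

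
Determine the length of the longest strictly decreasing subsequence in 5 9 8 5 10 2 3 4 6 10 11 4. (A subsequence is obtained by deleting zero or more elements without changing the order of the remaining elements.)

One longest decreasing subsequence is 9, 8, 5, 2 (positions 2,3,4,6), of length 4; no longer one exists.

4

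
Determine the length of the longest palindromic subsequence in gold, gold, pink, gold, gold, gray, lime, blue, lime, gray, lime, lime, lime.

5

Using dp[i][j] = 2 + dp[i+1][j−1] if the ends match, else max(dp[i+1][j], dp[i][j−1]):
dp[1][13] = 5. A witness is lime lime lime lime lime at positions 7,9,11,12,13.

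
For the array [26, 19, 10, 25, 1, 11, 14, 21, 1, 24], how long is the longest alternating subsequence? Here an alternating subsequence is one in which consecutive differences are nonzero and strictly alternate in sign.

7

A longest alternating subsequence is 26, 19, 25, 1, 11, 1, 24 (positions 1,2,4,5,6,9,10); its 6 consecutive differences strictly alternate in sign, and length 7 is optimal.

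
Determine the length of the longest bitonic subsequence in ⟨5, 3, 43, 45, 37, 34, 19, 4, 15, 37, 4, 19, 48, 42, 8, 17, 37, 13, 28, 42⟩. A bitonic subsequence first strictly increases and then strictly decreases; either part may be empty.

8

Let inc[i] be the LIS ending at i and dec[i] the longest strictly decreasing subsequence starting at i. inc = [1, 1, 2, 3, 2, 2, 2, 2, 3, 4, 2, 4, 5, 5, 3, 4, 5, 4, 5, 6], dec = [2, 1, 6, 6, 5, 4, 3, 1, 2, 4, 1, 3, 4, 3, 1, 2, 2, 1, 1, 1].
max_i inc[i]+dec[i]−1 = 8, with one witness 5, 43, 45, 37, 34, 19, 17, 13.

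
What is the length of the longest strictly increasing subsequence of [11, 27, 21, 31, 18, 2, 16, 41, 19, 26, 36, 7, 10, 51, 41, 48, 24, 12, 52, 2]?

One longest increasing subsequence is 11, 18, 19, 26, 36, 41, 48, 52 (positions 1,5,9,10,11,15,16,19), of length 8; no longer one exists.

8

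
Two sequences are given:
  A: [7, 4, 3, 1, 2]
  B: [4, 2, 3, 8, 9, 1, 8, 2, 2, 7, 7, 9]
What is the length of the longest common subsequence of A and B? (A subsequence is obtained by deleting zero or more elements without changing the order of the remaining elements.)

A longest common subsequence is 4, 3, 1, 2 (length 4); the LCS DP confirms no longer common subsequence exists.

4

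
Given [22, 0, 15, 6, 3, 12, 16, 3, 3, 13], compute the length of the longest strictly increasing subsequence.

4

Scanning left to right, the best length ending at each element is: 22→1, 0→1, 15→2, 6→2, 3→2, 12→3, 16→4, 3→2, 3→2, 13→4.
So the longest increasing subsequence has length 4, e.g. 0, 6, 12, 16.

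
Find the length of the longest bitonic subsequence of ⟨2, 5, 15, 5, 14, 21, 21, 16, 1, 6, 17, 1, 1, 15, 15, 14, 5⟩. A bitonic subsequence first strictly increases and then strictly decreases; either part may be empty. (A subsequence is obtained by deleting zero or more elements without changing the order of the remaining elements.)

8

One longest bitonic subsequence is 2, 5, 15, 21, 17, 15, 14, 5 (positions 1,2,3,6,11,15,16,17): it rises to 21 then falls. Length 8 is optimal.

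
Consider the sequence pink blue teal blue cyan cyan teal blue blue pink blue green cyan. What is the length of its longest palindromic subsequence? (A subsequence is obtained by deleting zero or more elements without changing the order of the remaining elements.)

8

Using dp[i][j] = 2 + dp[i+1][j−1] if the ends match, else max(dp[i+1][j], dp[i][j−1]):
dp[1][13] = 8. A witness is pink blue blue cyan cyan blue blue pink at positions 1,2,4,5,6,8,9,10.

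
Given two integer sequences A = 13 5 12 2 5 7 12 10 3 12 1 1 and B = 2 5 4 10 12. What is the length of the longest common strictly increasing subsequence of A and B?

4

For each value that appears in both, track the longest common increasing run ending there.
The best achievable length is 4; one witness is 2, 5, 10, 12 (A-positions 4,5,8,10, B-positions 1,2,4,5).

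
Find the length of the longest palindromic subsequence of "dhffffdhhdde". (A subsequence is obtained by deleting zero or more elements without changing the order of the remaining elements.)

One longest palindromic subsequence is dhffffhd (positions 1,2,3,4,5,6,9,11); it reads the same forward and backward, and the interval DP gives dp[1][12] = 8.

8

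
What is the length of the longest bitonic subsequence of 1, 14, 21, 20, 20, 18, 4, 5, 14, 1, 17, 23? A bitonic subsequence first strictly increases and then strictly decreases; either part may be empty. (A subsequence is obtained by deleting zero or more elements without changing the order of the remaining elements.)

7

One longest bitonic subsequence is 1, 14, 21, 20, 18, 14, 1 (positions 1,2,3,5,6,9,10): it rises to 21 then falls. Length 7 is optimal.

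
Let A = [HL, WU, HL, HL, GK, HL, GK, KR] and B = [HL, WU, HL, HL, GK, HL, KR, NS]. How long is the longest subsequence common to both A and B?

7

Backtracking the LCS table gives one alignment: HL (A1,B1) → WU (A2,B2) → HL (A3,B3) → HL (A4,B4) → GK (A5,B5) → HL (A6,B6) → KR (A8,B7).
So the longest common subsequence has length 7.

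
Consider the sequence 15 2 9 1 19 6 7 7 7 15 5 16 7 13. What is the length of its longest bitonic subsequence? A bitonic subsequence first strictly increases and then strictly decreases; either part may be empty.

6

One longest bitonic subsequence is 2, 6, 7, 15, 16, 13 (positions 2,6,7,10,12,14): it rises to 16 then falls. Length 6 is optimal.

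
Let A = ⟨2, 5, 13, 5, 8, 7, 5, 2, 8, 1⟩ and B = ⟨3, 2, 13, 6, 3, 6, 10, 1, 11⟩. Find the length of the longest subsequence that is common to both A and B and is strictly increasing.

For each value that appears in both, track the longest common increasing run ending there.
The best achievable length is 2; one witness is 2, 13 (A-positions 1,3, B-positions 2,3).

2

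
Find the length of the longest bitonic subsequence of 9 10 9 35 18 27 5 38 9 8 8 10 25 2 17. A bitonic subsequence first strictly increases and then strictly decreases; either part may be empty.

8

Let inc[i] be the LIS ending at i and dec[i] the longest strictly decreasing subsequence starting at i. inc = [1, 2, 1, 3, 3, 4, 1, 5, 2, 2, 2, 3, 4, 1, 4], dec = [3, 4, 3, 5, 4, 4, 2, 4, 3, 2, 2, 2, 2, 1, 1].
max_i inc[i]+dec[i]−1 = 8, with one witness 9, 10, 18, 27, 38, 9, 8, 2.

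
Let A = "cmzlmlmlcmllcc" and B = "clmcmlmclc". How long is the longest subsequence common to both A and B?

8

A longest common subsequence is cmmlmclc (length 8); the LCS DP confirms no longer common subsequence exists.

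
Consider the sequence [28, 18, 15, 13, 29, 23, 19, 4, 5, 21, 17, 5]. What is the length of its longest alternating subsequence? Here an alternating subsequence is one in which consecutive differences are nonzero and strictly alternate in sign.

6

Track the best alternating length ending on an up-step vs a down-step at each position: up/down = 1/1, 1/2, 1/2, 1/2, 3/1, 3/4, 3/4, 1/4, 5/4, 5/4, 5/6, 5/6.
The maximum over both is 6; one such subsequence is 28, 18, 29, 19, 21, 17.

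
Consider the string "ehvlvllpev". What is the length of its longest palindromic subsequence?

One longest palindromic subsequence is vlllv (positions 3,4,6,7,10); it reads the same forward and backward, and the interval DP gives dp[1][10] = 5.

5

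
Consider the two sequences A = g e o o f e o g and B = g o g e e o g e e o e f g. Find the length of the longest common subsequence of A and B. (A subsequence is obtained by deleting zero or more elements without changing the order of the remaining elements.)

6

Backtracking the LCS table gives one alignment: g (A1,B3) → e (A2,B5) → o (A3,B6) → o (A4,B10) → f (A5,B12) → g (A8,B13).
So the longest common subsequence has length 6.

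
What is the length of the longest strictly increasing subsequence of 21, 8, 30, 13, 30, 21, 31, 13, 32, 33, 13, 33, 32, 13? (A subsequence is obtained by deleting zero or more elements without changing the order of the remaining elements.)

6

Scanning left to right, the best length ending at each element is: 21→1, 8→1, 30→2, 13→2, 30→3, 21→3, 31→4, 13→2, 32→5, 33→6, 13→2, 33→6, 32→5, 13→2.
So the longest increasing subsequence has length 6, e.g. 8, 13, 30, 31, 32, 33.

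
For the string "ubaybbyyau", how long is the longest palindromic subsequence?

8

Using dp[i][j] = 2 + dp[i+1][j−1] if the ends match, else max(dp[i+1][j], dp[i][j−1]):
dp[1][10] = 8. A witness is uaybbyau at positions 1,3,4,5,6,8,9,10.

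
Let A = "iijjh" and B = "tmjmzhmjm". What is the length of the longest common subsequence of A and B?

A longest common subsequence is jj (length 2); the LCS DP confirms no longer common subsequence exists.

2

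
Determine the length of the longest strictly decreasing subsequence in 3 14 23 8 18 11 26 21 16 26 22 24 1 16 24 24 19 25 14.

4

One longest decreasing subsequence is 23, 18, 11, 1 (positions 3,5,6,13), of length 4; no longer one exists.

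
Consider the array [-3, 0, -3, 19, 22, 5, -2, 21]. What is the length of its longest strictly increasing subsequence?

4

Let dp[i] be the longest increasing subsequence ending at position i. Then dp = [1, 2, 1, 3, 4, 3, 2, 4].
The maximum is 4; one witness is -3, 0, 19, 22 at positions 1,2,4,5.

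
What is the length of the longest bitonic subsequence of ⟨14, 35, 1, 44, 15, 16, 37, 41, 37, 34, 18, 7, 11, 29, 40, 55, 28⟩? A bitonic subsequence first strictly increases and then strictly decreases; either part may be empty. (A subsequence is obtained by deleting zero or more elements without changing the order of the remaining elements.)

One longest bitonic subsequence is 14, 15, 16, 37, 41, 37, 34, 29, 28 (positions 1,5,6,7,8,9,10,14,17): it rises to 41 then falls. Length 9 is optimal.

9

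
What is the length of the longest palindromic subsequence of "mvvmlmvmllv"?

7

One longest palindromic subsequence is vlmvmlv (positions 2,5,6,7,8,10,11); it reads the same forward and backward, and the interval DP gives dp[1][11] = 7.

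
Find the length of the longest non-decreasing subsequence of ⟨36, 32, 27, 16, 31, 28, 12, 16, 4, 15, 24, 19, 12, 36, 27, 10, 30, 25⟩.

Scanning left to right, the best length ending at each element is: 36→1, 32→1, 27→1, 16→1, 31→2, 28→2, 12→1, 16→2, 4→1, 15→2, 24→3, 19→3, 12→2, 36→4, 27→4, 10→2, 30→5, 25→4.
So the longest non-decreasing subsequence has length 5, e.g. 16, 16, 24, 27, 30.

5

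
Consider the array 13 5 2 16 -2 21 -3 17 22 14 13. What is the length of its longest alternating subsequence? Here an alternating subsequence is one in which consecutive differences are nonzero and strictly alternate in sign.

8

Track the best alternating length ending on an up-step vs a down-step at each position: up/down = 1/1, 1/2, 1/2, 3/1, 1/4, 5/1, 1/6, 7/6, 7/1, 7/8, 7/8.
The maximum over both is 8; one such subsequence is 13, 5, 16, -2, 21, -3, 17, 14.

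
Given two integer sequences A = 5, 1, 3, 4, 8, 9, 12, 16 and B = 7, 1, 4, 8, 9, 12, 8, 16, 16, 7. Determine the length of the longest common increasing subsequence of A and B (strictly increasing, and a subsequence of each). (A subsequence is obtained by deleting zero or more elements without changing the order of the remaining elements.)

For each value that appears in both, track the longest common increasing run ending there.
The best achievable length is 6; one witness is 1, 4, 8, 9, 12, 16 (A-positions 2,4,5,6,7,8, B-positions 2,3,4,5,6,8).

6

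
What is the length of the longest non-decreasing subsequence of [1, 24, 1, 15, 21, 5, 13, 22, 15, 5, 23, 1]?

Scanning left to right, the best length ending at each element is: 1→1, 24→2, 1→2, 15→3, 21→4, 5→3, 13→4, 22→5, 15→5, 5→4, 23→6, 1→3.
So the longest non-decreasing subsequence has length 6, e.g. 1, 1, 15, 21, 22, 23.

6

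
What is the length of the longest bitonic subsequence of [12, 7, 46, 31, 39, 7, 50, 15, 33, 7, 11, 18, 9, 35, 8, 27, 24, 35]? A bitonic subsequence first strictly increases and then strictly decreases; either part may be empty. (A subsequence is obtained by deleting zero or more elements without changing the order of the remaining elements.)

Let inc[i] be the LIS ending at i and dec[i] the longest strictly decreasing subsequence starting at i. inc = [1, 1, 2, 2, 3, 1, 4, 2, 3, 1, 2, 3, 2, 4, 2, 4, 4, 5], dec = [4, 1, 6, 5, 5, 1, 5, 4, 4, 1, 3, 3, 2, 3, 1, 2, 1, 1].
max_i inc[i]+dec[i]−1 = 8, with one witness 12, 31, 39, 50, 33, 18, 9, 8.

8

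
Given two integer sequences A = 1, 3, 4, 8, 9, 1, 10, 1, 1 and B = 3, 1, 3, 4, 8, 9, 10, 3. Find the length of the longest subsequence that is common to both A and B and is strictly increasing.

6

For each value that appears in both, track the longest common increasing run ending there.
The best achievable length is 6; one witness is 1, 3, 4, 8, 9, 10 (A-positions 1,2,3,4,5,7, B-positions 2,3,4,5,6,7).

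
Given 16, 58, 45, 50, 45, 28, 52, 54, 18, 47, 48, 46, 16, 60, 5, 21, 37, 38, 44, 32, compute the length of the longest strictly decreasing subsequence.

7

Scanning left to right, the best length ending at each element is: 16→1, 58→1, 45→2, 50→2, 45→3, 28→4, 52→2, 54→2, 18→5, 47→3, 48→3, 46→4, 16→6, 60→1, 5→7, 21→5, 37→5, 38→5, 44→5, 32→6.
So the longest decreasing subsequence has length 7, e.g. 58, 50, 45, 28, 18, 16, 5.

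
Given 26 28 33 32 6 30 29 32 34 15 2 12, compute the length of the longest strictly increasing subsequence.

Scanning left to right, the best length ending at each element is: 26→1, 28→2, 33→3, 32→3, 6→1, 30→3, 29→3, 32→4, 34→5, 15→2, 2→1, 12→2.
So the longest increasing subsequence has length 5, e.g. 26, 28, 30, 32, 34.

5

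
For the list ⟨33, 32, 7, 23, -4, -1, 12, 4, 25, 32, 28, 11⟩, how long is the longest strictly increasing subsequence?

Scanning left to right, the best length ending at each element is: 33→1, 32→1, 7→1, 23→2, -4→1, -1→2, 12→3, 4→3, 25→4, 32→5, 28→5, 11→4.
So the longest increasing subsequence has length 5, e.g. -4, -1, 12, 25, 32.

5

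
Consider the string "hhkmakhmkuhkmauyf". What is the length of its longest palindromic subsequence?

7

Using dp[i][j] = 2 + dp[i+1][j−1] if the ends match, else max(dp[i+1][j], dp[i][j−1]):
dp[1][17] = 7. A witness is amkhkma at positions 5,8,9,11,12,13,14.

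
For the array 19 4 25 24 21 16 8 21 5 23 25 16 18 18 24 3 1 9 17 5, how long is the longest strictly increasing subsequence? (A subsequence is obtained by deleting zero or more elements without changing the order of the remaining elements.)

Scanning left to right, the best length ending at each element is: 19→1, 4→1, 25→2, 24→2, 21→2, 16→2, 8→2, 21→3, 5→2, 23→4, 25→5, 16→3, 18→4, 18→4, 24→5, 3→1, 1→1, 9→3, 17→4, 5→2.
So the longest increasing subsequence has length 5, e.g. 4, 16, 21, 23, 25.

5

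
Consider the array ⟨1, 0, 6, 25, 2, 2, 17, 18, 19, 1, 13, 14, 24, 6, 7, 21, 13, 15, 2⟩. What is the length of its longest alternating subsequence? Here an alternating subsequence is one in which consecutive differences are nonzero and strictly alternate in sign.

Track the best alternating length ending on an up-step vs a down-step at each position: up/down = 1/1, 1/2, 3/1, 3/1, 3/4, 3/4, 5/4, 5/4, 5/4, 3/6, 7/6, 7/6, 7/4, 7/8, 9/8, 9/8, 9/10, 11/10, 7/12.
The maximum over both is 12; one such subsequence is 1, 0, 6, 2, 17, 1, 13, 6, 21, 13, 15, 2.

12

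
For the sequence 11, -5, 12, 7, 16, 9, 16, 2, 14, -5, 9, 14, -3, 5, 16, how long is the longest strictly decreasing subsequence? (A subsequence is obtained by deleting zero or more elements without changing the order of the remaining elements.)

Scanning left to right, the best length ending at each element is: 11→1, -5→2, 12→1, 7→2, 16→1, 9→2, 16→1, 2→3, 14→2, -5→4, 9→3, 14→2, -3→4, 5→4, 16→1.
So the longest decreasing subsequence has length 4, e.g. 11, 7, 2, -5.

4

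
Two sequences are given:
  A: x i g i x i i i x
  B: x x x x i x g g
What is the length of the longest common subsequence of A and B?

4

A longest common subsequence is xxix (length 4); the LCS DP confirms no longer common subsequence exists.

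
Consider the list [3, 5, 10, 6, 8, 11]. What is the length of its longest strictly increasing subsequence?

Let dp[i] be the longest increasing subsequence ending at position i. Then dp = [1, 2, 3, 3, 4, 5].
The maximum is 5; one witness is 3, 5, 6, 8, 11 at positions 1,2,4,5,6.

5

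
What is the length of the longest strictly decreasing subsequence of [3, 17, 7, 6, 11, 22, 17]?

Scanning left to right, the best length ending at each element is: 3→1, 17→1, 7→2, 6→3, 11→2, 22→1, 17→2.
So the longest decreasing subsequence has length 3, e.g. 17, 7, 6.

3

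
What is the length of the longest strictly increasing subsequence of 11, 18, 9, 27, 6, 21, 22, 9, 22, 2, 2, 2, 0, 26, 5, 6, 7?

Scanning left to right, the best length ending at each element is: 11→1, 18→2, 9→1, 27→3, 6→1, 21→3, 22→4, 9→2, 22→4, 2→1, 2→1, 2→1, 0→1, 26→5, 5→2, 6→3, 7→4.
So the longest increasing subsequence has length 5, e.g. 11, 18, 21, 22, 26.

5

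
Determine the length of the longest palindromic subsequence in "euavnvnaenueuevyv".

9

Using dp[i][j] = 2 + dp[i+1][j−1] if the ends match, else max(dp[i+1][j], dp[i][j−1]):
dp[1][17] = 9. A witness is vveueuevv at positions 4,6,9,11,12,13,14,15,17.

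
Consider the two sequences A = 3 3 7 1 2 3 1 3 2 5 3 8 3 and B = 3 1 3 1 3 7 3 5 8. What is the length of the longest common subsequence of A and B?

7

Backtracking the LCS table gives one alignment: 3 (A1,B1) → 3 (A2,B3) → 1 (A4,B4) → 3 (A6,B5) → 3 (A8,B7) → 5 (A10,B8) → 8 (A12,B9).
So the longest common subsequence has length 7.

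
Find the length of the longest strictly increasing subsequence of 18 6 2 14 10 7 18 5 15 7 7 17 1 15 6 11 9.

4

One longest increasing subsequence is 6, 14, 15, 17 (positions 2,4,9,12), of length 4; no longer one exists.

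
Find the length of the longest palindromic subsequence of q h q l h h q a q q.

One longest palindromic subsequence is qqhhqq (positions 1,3,5,6,9,10); it reads the same forward and backward, and the interval DP gives dp[1][10] = 6.

6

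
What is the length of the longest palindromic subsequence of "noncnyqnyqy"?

One longest palindromic subsequence is yqyqy (positions 6,7,9,10,11); it reads the same forward and backward, and the interval DP gives dp[1][11] = 5.

5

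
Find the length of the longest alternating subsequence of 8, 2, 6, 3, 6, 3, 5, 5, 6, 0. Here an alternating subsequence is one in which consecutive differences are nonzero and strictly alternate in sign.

8

Track the best alternating length ending on an up-step vs a down-step at each position: up/down = 1/1, 1/2, 3/2, 3/4, 5/2, 3/6, 7/6, 7/6, 7/2, 1/8.
The maximum over both is 8; one such subsequence is 8, 2, 6, 3, 6, 3, 5, 0.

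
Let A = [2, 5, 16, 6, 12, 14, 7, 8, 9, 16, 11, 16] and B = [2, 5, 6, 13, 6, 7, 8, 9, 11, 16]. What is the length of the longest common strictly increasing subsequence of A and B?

A longest common strictly increasing subsequence is 2, 5, 6, 7, 8, 9, 11, 16 (length 8); it appears in order in both A and B, and no longer such subsequence exists.

8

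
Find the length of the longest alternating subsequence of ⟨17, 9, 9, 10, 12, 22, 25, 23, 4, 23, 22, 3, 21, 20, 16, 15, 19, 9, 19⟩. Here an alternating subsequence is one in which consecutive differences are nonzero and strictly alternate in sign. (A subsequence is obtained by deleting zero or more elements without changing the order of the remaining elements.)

Track the best alternating length ending on an up-step vs a down-step at each position: up/down = 1/1, 1/2, 1/2, 3/2, 3/2, 3/1, 3/1, 3/4, 1/4, 5/4, 5/6, 1/6, 7/6, 7/8, 7/8, 7/8, 9/8, 7/10, 11/8.
The maximum over both is 11; one such subsequence is 17, 9, 10, 4, 23, 3, 21, 16, 19, 9, 19.

11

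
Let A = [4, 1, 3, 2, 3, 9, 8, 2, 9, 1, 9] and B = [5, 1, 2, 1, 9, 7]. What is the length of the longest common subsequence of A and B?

4

Backtracking the LCS table gives one alignment: 1 (A2,B2) → 2 (A8,B3) → 1 (A10,B4) → 9 (A11,B5).
So the longest common subsequence has length 4.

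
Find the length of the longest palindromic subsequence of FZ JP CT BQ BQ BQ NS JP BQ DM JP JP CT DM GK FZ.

One longest palindromic subsequence is FZ CT BQ BQ BQ BQ CT FZ (positions 1,3,4,5,6,9,13,16); it reads the same forward and backward, and the interval DP gives dp[1][16] = 8.

8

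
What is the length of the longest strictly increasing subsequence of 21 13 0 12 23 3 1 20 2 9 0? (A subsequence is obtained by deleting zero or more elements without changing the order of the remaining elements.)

4

Let dp[i] be the longest increasing subsequence ending at position i. Then dp = [1, 1, 1, 2, 3, 2, 2, 3, 3, 4, 1].
The maximum is 4; one witness is 0, 1, 2, 9 at positions 3,7,9,10.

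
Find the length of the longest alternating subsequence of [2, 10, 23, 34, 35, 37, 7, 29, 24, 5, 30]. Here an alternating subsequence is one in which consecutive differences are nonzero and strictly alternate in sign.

6

A longest alternating subsequence is 2, 10, 7, 29, 24, 30 (positions 1,2,7,8,9,11); its 5 consecutive differences strictly alternate in sign, and length 6 is optimal.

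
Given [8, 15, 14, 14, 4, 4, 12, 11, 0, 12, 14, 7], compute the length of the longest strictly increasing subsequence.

4

Let dp[i] be the longest increasing subsequence ending at position i. Then dp = [1, 2, 2, 2, 1, 1, 2, 2, 1, 3, 4, 2].
The maximum is 4; one witness is 8, 11, 12, 14 at positions 1,8,10,11.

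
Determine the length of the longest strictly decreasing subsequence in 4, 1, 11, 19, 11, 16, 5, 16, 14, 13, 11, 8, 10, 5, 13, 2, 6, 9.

8

Let dp[i] be the longest decreasing subsequence ending at position i. Then dp = [1, 2, 1, 1, 2, 2, 3, 2, 3, 4, 5, 6, 6, 7, 4, 8, 7, 7].
The maximum is 8; one witness is 19, 16, 14, 13, 11, 8, 5, 2 at positions 4,6,9,10,11,12,14,16.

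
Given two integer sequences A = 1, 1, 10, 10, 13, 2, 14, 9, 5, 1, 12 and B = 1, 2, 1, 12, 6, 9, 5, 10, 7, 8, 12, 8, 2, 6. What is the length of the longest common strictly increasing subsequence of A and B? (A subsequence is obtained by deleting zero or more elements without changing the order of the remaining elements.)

4

For each value that appears in both, track the longest common increasing run ending there.
The best achievable length is 4; one witness is 1, 2, 9, 12 (A-positions 1,6,8,11, B-positions 1,2,6,11).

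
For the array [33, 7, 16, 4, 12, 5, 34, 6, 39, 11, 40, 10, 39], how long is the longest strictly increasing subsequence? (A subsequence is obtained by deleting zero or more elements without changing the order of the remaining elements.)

Scanning left to right, the best length ending at each element is: 33→1, 7→1, 16→2, 4→1, 12→2, 5→2, 34→3, 6→3, 39→4, 11→4, 40→5, 10→4, 39→5.
So the longest increasing subsequence has length 5, e.g. 7, 16, 34, 39, 40.

5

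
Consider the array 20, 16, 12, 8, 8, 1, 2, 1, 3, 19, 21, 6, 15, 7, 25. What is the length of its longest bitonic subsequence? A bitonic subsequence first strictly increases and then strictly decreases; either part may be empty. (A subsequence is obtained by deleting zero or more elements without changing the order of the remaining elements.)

Let inc[i] be the LIS ending at i and dec[i] the longest strictly decreasing subsequence starting at i. inc = [1, 1, 1, 1, 1, 1, 2, 1, 3, 4, 5, 4, 5, 5, 6], dec = [6, 5, 4, 3, 3, 1, 2, 1, 1, 3, 3, 1, 2, 1, 1].
max_i inc[i]+dec[i]−1 = 7, with one witness 1, 2, 3, 19, 21, 15, 7.

7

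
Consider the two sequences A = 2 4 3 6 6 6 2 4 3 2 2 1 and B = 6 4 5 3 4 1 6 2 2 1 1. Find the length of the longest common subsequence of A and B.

6

A longest common subsequence is 4, 3, 6, 2, 2, 1 (length 6); the LCS DP confirms no longer common subsequence exists.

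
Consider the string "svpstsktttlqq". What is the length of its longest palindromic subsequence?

One longest palindromic subsequence is tttt (positions 5,8,9,10); it reads the same forward and backward, and the interval DP gives dp[1][13] = 4.

4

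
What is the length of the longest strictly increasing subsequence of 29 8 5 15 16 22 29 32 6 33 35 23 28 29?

Let dp[i] be the longest increasing subsequence ending at position i. Then dp = [1, 1, 1, 2, 3, 4, 5, 6, 2, 7, 8, 5, 6, 7].
The maximum is 8; one witness is 8, 15, 16, 22, 29, 32, 33, 35 at positions 2,4,5,6,7,8,10,11.

8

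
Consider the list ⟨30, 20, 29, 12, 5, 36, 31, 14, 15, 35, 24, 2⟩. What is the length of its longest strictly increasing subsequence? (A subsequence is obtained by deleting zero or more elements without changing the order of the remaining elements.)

Let dp[i] be the longest increasing subsequence ending at position i. Then dp = [1, 1, 2, 1, 1, 3, 3, 2, 3, 4, 4, 1].
The maximum is 4; one witness is 20, 29, 31, 35 at positions 2,3,7,10.

4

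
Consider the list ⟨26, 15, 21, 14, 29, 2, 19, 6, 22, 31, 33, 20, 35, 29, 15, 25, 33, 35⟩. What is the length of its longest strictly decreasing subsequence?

4

Let dp[i] be the longest decreasing subsequence ending at position i. Then dp = [1, 2, 2, 3, 1, 4, 3, 4, 2, 1, 1, 3, 1, 2, 4, 3, 2, 1].
The maximum is 4; one witness is 26, 15, 14, 2 at positions 1,2,4,6.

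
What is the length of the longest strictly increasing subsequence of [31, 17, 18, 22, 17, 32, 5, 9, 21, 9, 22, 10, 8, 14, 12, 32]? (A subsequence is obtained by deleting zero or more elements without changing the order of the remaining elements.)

Scanning left to right, the best length ending at each element is: 31→1, 17→1, 18→2, 22→3, 17→1, 32→4, 5→1, 9→2, 21→3, 9→2, 22→4, 10→3, 8→2, 14→4, 12→4, 32→5.
So the longest increasing subsequence has length 5, e.g. 17, 18, 21, 22, 32.

5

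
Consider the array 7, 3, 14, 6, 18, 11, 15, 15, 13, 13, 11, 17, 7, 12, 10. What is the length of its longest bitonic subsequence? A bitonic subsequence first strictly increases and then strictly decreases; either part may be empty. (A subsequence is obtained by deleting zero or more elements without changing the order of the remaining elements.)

7

Let inc[i] be the LIS ending at i and dec[i] the longest strictly decreasing subsequence starting at i. inc = [1, 1, 2, 2, 3, 3, 4, 4, 4, 4, 3, 5, 3, 4, 4], dec = [2, 1, 4, 1, 5, 2, 4, 4, 3, 3, 2, 3, 1, 2, 1].
max_i inc[i]+dec[i]−1 = 7, with one witness 7, 14, 18, 15, 13, 12, 10.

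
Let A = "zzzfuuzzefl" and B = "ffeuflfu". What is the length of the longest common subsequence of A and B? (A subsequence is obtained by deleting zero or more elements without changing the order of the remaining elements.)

4

A longest common subsequence is fufl (length 4); the LCS DP confirms no longer common subsequence exists.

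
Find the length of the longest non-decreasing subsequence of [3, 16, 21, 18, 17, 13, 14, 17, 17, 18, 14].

6

Scanning left to right, the best length ending at each element is: 3→1, 16→2, 21→3, 18→3, 17→3, 13→2, 14→3, 17→4, 17→5, 18→6, 14→4.
So the longest non-decreasing subsequence has length 6, e.g. 3, 16, 17, 17, 17, 18.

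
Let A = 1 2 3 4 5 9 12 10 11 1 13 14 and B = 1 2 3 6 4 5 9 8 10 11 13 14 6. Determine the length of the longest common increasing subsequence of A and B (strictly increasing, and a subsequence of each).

For each value that appears in both, track the longest common increasing run ending there.
The best achievable length is 10; one witness is 1, 2, 3, 4, 5, 9, 10, 11, 13, 14 (A-positions 1,2,3,4,5,6,8,9,11,12, B-positions 1,2,3,5,6,7,9,10,11,12).

10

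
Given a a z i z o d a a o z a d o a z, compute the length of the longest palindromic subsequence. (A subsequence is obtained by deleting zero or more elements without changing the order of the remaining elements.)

10

One longest palindromic subsequence is aazoaaozaa (positions 1,2,3,6,8,9,10,11,12,15); it reads the same forward and backward, and the interval DP gives dp[1][16] = 10.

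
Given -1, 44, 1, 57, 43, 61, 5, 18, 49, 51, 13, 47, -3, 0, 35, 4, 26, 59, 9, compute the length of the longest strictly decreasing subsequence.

One longest decreasing subsequence is 57, 49, 47, 35, 26, 9 (positions 4,9,12,15,17,19), of length 6; no longer one exists.

6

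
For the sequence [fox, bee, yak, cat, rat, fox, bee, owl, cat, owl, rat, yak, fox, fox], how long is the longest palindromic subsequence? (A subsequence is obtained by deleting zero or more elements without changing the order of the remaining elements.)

Using dp[i][j] = 2 + dp[i+1][j−1] if the ends match, else max(dp[i+1][j], dp[i][j−1]):
dp[1][14] = 9. A witness is fox yak rat owl cat owl rat yak fox at positions 1,3,5,8,9,10,11,12,14.

9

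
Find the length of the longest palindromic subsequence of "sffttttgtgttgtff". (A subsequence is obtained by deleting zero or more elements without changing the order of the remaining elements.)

One longest palindromic subsequence is fftttgtgtttff (positions 2,3,4,6,7,8,9,10,11,12,14,15,16); it reads the same forward and backward, and the interval DP gives dp[1][16] = 13.

13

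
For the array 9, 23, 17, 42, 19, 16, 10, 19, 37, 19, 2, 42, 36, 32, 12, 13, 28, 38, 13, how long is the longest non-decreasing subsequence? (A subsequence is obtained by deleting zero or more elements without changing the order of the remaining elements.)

One longest non-decreasing subsequence is 9, 17, 19, 19, 19, 36, 38 (positions 1,3,5,8,10,13,18), of length 7; no longer one exists.

7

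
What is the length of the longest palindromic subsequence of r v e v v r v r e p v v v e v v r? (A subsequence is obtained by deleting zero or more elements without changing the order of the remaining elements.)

13

Using dp[i][j] = 2 + dp[i+1][j−1] if the ends match, else max(dp[i+1][j], dp[i][j−1]):
dp[1][17] = 13. A witness is rvevvvpvvvevr at positions 1,2,3,4,5,7,10,11,12,13,14,16,17.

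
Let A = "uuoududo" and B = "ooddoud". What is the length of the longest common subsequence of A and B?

A longest common subsequence is odud (length 4); the LCS DP confirms no longer common subsequence exists.

4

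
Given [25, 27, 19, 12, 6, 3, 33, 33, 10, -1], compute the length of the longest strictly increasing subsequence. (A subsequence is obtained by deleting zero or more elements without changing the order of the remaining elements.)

3

Let dp[i] be the longest increasing subsequence ending at position i. Then dp = [1, 2, 1, 1, 1, 1, 3, 3, 2, 1].
The maximum is 3; one witness is 25, 27, 33 at positions 1,2,7.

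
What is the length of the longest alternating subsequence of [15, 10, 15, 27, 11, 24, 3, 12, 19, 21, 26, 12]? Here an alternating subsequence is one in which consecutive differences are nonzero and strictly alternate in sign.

8

A longest alternating subsequence is 15, 10, 15, 11, 24, 3, 19, 12 (positions 1,2,3,5,6,7,9,12); its 7 consecutive differences strictly alternate in sign, and length 8 is optimal.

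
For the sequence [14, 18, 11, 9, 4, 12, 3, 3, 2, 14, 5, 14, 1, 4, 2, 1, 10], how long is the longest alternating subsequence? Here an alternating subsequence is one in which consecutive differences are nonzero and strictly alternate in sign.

Track the best alternating length ending on an up-step vs a down-step at each position: up/down = 1/1, 2/1, 1/3, 1/3, 1/3, 4/3, 1/5, 1/5, 1/5, 6/3, 6/7, 8/3, 1/9, 10/9, 10/11, 1/11, 12/9.
The maximum over both is 12; one such subsequence is 14, 18, 11, 12, 3, 14, 5, 14, 1, 4, 2, 10.

12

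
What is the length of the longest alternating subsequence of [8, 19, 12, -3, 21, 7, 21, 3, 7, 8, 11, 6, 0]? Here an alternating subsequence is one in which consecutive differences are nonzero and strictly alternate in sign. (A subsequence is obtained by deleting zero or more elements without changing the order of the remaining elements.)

9

A longest alternating subsequence is 8, 19, 12, 21, 7, 21, 3, 7, 6 (positions 1,2,3,5,6,7,8,9,12); its 8 consecutive differences strictly alternate in sign, and length 9 is optimal.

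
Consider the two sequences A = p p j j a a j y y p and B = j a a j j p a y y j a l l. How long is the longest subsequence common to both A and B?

Backtracking the LCS table gives one alignment: j (A4,B1) → a (A5,B2) → a (A6,B3) → j (A7,B5) → y (A8,B8) → y (A9,B9).
So the longest common subsequence has length 6.

6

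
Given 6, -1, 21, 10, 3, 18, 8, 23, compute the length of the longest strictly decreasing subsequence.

One longest decreasing subsequence is 21, 10, 3 (positions 3,4,5), of length 3; no longer one exists.

3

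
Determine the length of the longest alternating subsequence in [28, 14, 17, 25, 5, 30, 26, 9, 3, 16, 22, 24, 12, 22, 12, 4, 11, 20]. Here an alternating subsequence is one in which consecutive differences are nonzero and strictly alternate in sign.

11

Track the best alternating length ending on an up-step vs a down-step at each position: up/down = 1/1, 1/2, 3/2, 3/2, 1/4, 5/1, 5/6, 5/6, 1/6, 7/6, 7/6, 7/6, 7/8, 9/8, 7/10, 7/10, 11/10, 11/10.
The maximum over both is 11; one such subsequence is 28, 14, 17, 5, 30, 9, 16, 12, 22, 4, 11.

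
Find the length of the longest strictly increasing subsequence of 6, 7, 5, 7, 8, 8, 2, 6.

One longest increasing subsequence is 6, 7, 8 (positions 1,2,5), of length 3; no longer one exists.

3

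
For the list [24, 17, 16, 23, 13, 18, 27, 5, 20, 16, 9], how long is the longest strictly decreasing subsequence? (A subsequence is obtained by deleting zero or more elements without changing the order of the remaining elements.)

One longest decreasing subsequence is 24, 17, 16, 13, 5 (positions 1,2,3,5,8), of length 5; no longer one exists.

5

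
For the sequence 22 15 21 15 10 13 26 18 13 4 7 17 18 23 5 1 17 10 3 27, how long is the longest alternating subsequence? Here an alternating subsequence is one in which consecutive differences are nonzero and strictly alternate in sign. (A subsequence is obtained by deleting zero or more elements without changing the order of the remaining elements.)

11

A longest alternating subsequence is 22, 15, 21, 10, 13, 4, 7, 5, 17, 10, 27 (positions 1,2,3,5,6,10,11,15,17,18,20); its 10 consecutive differences strictly alternate in sign, and length 11 is optimal.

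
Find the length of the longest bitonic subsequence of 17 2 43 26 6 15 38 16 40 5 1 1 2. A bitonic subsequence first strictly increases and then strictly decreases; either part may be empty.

One longest bitonic subsequence is 2, 6, 15, 38, 16, 5, 2 (positions 2,5,6,7,8,10,13): it rises to 38 then falls. Length 7 is optimal.

7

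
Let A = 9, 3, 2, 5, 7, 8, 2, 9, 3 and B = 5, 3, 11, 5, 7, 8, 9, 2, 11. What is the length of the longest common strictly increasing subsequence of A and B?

A longest common strictly increasing subsequence is 3, 5, 7, 8, 9 (length 5); it appears in order in both A and B, and no longer such subsequence exists.

5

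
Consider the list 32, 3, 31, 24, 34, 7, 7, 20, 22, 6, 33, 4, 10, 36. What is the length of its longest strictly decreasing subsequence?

6

Scanning left to right, the best length ending at each element is: 32→1, 3→2, 31→2, 24→3, 34→1, 7→4, 7→4, 20→4, 22→4, 6→5, 33→2, 4→6, 10→5, 36→1.
So the longest decreasing subsequence has length 6, e.g. 32, 31, 24, 7, 6, 4.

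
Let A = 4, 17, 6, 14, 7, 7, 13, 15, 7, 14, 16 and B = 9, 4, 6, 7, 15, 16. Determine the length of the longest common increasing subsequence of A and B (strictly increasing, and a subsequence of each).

For each value that appears in both, track the longest common increasing run ending there.
The best achievable length is 5; one witness is 4, 6, 7, 15, 16 (A-positions 1,3,5,8,11, B-positions 2,3,4,5,6).

5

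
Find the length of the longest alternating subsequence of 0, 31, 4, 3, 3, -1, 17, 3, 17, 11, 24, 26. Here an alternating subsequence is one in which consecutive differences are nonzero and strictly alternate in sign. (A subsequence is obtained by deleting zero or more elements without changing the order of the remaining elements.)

A longest alternating subsequence is 0, 31, 4, 17, 3, 17, 11, 24 (positions 1,2,3,7,8,9,10,11); its 7 consecutive differences strictly alternate in sign, and length 8 is optimal.

8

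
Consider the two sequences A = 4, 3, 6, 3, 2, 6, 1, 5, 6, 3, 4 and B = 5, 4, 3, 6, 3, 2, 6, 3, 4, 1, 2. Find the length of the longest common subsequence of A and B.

8

Backtracking the LCS table gives one alignment: 4 (A1,B2) → 3 (A2,B3) → 6 (A3,B4) → 3 (A4,B5) → 2 (A5,B6) → 6 (A9,B7) → 3 (A10,B8) → 4 (A11,B9).
So the longest common subsequence has length 8.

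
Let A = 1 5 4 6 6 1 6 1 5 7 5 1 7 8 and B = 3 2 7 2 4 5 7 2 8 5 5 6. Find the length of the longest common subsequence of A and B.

Backtracking the LCS table gives one alignment: 4 (A3,B5) → 5 (A9,B6) → 7 (A10,B7) → 5 (A11,B11).
So the longest common subsequence has length 4.

4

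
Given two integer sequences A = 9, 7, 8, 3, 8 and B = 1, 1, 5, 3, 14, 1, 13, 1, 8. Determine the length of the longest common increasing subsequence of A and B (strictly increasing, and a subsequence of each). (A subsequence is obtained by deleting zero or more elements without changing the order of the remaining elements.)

A longest common strictly increasing subsequence is 3, 8 (length 2); it appears in order in both A and B, and no longer such subsequence exists.

2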